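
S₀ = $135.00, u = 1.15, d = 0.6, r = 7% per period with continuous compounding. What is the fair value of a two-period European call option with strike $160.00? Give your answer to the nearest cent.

Risk-neutral probability p = (e^0.07 − 0.6)/(1.15 − 0.6) = 0.4725/0.5500 = 0.8591
Terminal stock prices: S_uu = 178.5, S_ud = 93.15, S_dd = 48.6
Terminal payoffs (S − K): max(18.54, 0) = 18.54, max(-66.85, 0) = 0, max(-111.4, 0) = 0
Node u (S = 155.2): V_u = e^(−0.07)·[0.8591·18.5375 + 0.1409·0.0000] = 14.8490
Node d (S = 81): V_d = e^(−0.07)·[0.8591·0.0000 + 0.1409·0.0000] = 0.0000
Node 0 (S = 135): V_0 = e^(−0.07)·[0.8591·14.8490 + 0.1409·0.0000] = 11.8944

$11.89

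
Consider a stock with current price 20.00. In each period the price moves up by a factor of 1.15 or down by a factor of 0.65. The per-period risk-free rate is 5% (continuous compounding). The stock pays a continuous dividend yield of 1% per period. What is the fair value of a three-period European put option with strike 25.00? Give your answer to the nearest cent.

4.34

Per-period risk-free factor R = e^0.05 = 1.0513; dividend-adjusted growth = e^(0.05−0.01) = 1.0408.
Risk-neutral probability p = (1.0408 − 0.65)/(1.15 − 0.65) = 0.3908/0.5000 = 0.7816
Terminal stock prices: S_uuu = 30.42, S_uud = 17.19, S_udd = 9.718, S_ddd = 5.492
Terminal payoffs (K − S): max(-5.417, 0) = 0, max(7.808, 0) = 7.808, max(15.28, 0) = 15.28, max(19.51, 0) = 19.51
Node uu (S = 26.45): V_uu = e^(−0.05)·[0.7816·0.0000 + 0.2184·7.8075] = 1.6218
Node ud (S = 14.95): V_ud = e^(−0.05)·[0.7816·7.8075 + 0.2184·15.2825] = 8.9795
Node dd (S = 8.45): V_dd = e^(−0.05)·[0.7816·15.2825 + 0.2184·19.5075] = 15.4148
Node u (S = 23): V_u = e^(−0.05)·[0.7816·1.6218 + 0.2184·8.9795] = 3.0711
Node d (S = 13): V_d = e^(−0.05)·[0.7816·8.9795 + 0.2184·15.4148] = 9.8784
Node 0 (S = 20): V_0 = e^(−0.05)·[0.7816·3.0711 + 0.2184·9.8784] = 4.3354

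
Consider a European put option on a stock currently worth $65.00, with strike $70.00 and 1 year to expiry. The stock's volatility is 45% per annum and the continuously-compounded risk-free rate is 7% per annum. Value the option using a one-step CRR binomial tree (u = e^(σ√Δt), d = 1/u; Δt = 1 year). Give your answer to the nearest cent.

$14.18

CRR parameters: u = e^(σ√Δt) = e^(0.45·√1) = 1.5683, d = 1/u = 0.6376
Per-period rate: rΔt = 0.07·1 = 0.07, so R = e^0.07 = 1.0725
Risk-neutral probability p = (e^0.07 − 0.6376)/(1.5683 − 0.6376) = 0.4349/0.9307 = 0.4673
Terminal stock prices: S_u = 101.9, S_d = 41.45
Terminal payoffs (K − S): max(-31.94, 0) = 0, max(28.55, 0) = 28.55
Node 0 (S = 65): V_0 = e^(−0.07)·[0.4673·0.0000 + 0.5327·28.5542] = 14.1833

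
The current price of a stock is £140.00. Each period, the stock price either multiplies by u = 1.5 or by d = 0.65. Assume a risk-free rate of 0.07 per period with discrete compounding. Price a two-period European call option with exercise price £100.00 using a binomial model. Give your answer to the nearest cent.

£61.79

Risk-neutral probability p = (1 + 0.07 − 0.65)/(1.5 − 0.65) = 0.4200/0.8500 = 0.4941
Terminal stock prices: S_uu = 315, S_ud = 136.5, S_dd = 59.15
Terminal payoffs (S − K): max(215, 0) = 215, max(36.5, 0) = 36.5, max(-40.85, 0) = 0
Node u (S = 210): V_u = 1/1.07·[0.4941·215.0000 + 0.5059·36.5000] = 116.5421
Node d (S = 91): V_d = 1/1.07·[0.4941·36.5000 + 0.5059·0.0000] = 16.8554
Node 0 (S = 140): V_0 = 1/1.07·[0.4941·116.5421 + 0.5059·16.8554] = 61.7872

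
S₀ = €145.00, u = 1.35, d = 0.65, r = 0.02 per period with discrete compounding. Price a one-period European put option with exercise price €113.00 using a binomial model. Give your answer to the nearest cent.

Risk-neutral probability p = (1 + 0.02 − 0.65)/(1.35 − 0.65) = 0.3700/0.7000 = 0.5286
Terminal stock prices: S_u = 195.8, S_d = 94.25
Terminal payoffs (K − S): max(-82.75, 0) = 0, max(18.75, 0) = 18.75
Node 0 (S = 145): V_0 = 1/1.02·[0.5286·0.0000 + 0.4714·18.7500] = 8.6660

€8.67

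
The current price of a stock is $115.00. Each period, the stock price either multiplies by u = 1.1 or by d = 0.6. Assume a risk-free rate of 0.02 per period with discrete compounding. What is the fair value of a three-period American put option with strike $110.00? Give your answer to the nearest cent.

$13.66

Risk-neutral probability p = (1 + 0.02 − 0.6)/(1.1 − 0.6) = 0.4200/0.5000 = 0.8400
Terminal stock prices: S_uuu = 153.1, S_uud = 83.49, S_udd = 45.54, S_ddd = 24.84
Terminal payoffs (K − S): max(-43.07, 0) = 0, max(26.51, 0) = 26.51, max(64.46, 0) = 64.46, max(85.16, 0) = 85.16
Node uu (S = 139.2): continuation = 1/1.02·[0.8400·0.0000 + 0.1600·26.5100] = 4.1584; exercise value = 0.0000 ≤ continuation, so V_uu = 4.1584
Node ud (S = 75.9): continuation = 1/1.02·[0.8400·26.5100 + 0.1600·64.4600] = 31.9431; exercise value = 34.1000 > continuation, so V_ud = 34.1000 (exercise)
Node dd (S = 41.4): continuation = 1/1.02·[0.8400·64.4600 + 0.1600·85.1600] = 66.4431; exercise value = 68.6000 > continuation, so V_dd = 68.6000 (exercise)
Node u (S = 126.5): continuation = 1/1.02·[0.8400·4.1584 + 0.1600·34.1000] = 8.7736; exercise value = 0.0000 ≤ continuation, so V_u = 8.7736
Node d (S = 69): continuation = 1/1.02·[0.8400·34.1000 + 0.1600·68.6000] = 38.8431; exercise value = 41.0000 > continuation, so V_d = 41.0000 (exercise)
Node 0 (S = 115): continuation = 1/1.02·[0.8400·8.7736 + 0.1600·41.0000] = 13.6567; exercise value = 0.0000 ≤ continuation, so V_0 = 13.6567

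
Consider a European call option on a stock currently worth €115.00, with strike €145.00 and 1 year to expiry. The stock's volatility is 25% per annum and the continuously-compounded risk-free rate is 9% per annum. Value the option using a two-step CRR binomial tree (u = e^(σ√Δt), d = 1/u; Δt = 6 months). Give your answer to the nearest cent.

CRR parameters: u = e^(σ√Δt) = e^(0.25·√0.5) = 1.1934, d = 1/u = 0.8380
Per-period rate: rΔt = 0.09·0.5 = 0.045, so R = e^0.045 = 1.0460
Risk-neutral probability p = (e^0.045 − 0.8380)/(1.1934 − 0.8380) = 0.2081/0.3554 = 0.5854
Terminal stock prices: S_uu = 163.8, S_ud = 115, S_dd = 80.75
Terminal payoffs (S − K): max(18.77, 0) = 18.77, max(-30, 0) = 0, max(-64.25, 0) = 0
Node u (S = 137.2): V_u = e^(−0.045)·[0.5854·18.7737 + 0.4146·0.0000] = 10.5071
Node d (S = 96.37): V_d = e^(−0.045)·[0.5854·0.0000 + 0.4146·0.0000] = 0.0000
Node 0 (S = 115): V_0 = e^(−0.045)·[0.5854·10.5071 + 0.4146·0.0000] = 5.8805

€5.88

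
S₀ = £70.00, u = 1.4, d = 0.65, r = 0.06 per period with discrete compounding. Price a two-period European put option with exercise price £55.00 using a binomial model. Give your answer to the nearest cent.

Risk-neutral probability p = (1 + 0.06 − 0.65)/(1.4 − 0.65) = 0.4100/0.7500 = 0.5467
Terminal stock prices: S_uu = 137.2, S_ud = 63.7, S_dd = 29.58
Terminal payoffs (K − S): max(-82.2, 0) = 0, max(-8.7, 0) = 0, max(25.42, 0) = 25.42
Node u (S = 98): V_u = 1/1.06·[0.5467·0.0000 + 0.4533·0.0000] = 0.0000
Node d (S = 45.5): V_d = 1/1.06·[0.5467·0.0000 + 0.4533·25.4250] = 10.8736
Node 0 (S = 70): V_0 = 1/1.06·[0.5467·0.0000 + 0.4533·10.8736] = 4.6503

£4.65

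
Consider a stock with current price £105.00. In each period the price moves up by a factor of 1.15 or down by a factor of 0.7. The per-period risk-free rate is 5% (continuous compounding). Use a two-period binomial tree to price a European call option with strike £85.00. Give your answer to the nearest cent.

Risk-neutral probability p = (e^0.05 − 0.7)/(1.15 − 0.7) = 0.3513/0.4500 = 0.7806
Terminal stock prices: S_uu = 138.9, S_ud = 84.52, S_dd = 51.45
Terminal payoffs (S − K): max(53.86, 0) = 53.86, max(-0.475, 0) = 0, max(-33.55, 0) = 0
Node u (S = 120.7): V_u = e^(−0.05)·[0.7806·53.8625 + 0.2194·0.0000] = 39.9946
Node d (S = 73.5): V_d = e^(−0.05)·[0.7806·0.0000 + 0.2194·0.0000] = 0.0000
Node 0 (S = 105): V_0 = e^(−0.05)·[0.7806·39.9946 + 0.2194·0.0000] = 29.6973

£29.70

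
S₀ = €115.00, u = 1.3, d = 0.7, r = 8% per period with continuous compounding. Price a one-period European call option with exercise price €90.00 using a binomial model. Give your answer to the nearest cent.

Risk-neutral probability p = (e^0.08 − 0.7)/(1.3 − 0.7) = 0.3833/0.6000 = 0.6388
Terminal stock prices: S_u = 149.5, S_d = 80.5
Terminal payoffs (S − K): max(59.5, 0) = 59.5, max(-9.5, 0) = 0
Node 0 (S = 115): V_0 = e^(−0.08)·[0.6388·59.5000 + 0.3612·0.0000] = 35.0870

€35.09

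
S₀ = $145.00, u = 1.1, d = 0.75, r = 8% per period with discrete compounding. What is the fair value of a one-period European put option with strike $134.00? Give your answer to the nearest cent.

Risk-neutral probability p = (1 + 0.08 − 0.75)/(1.1 − 0.75) = 0.3300/0.3500 = 0.9429
Terminal stock prices: S_u = 159.5, S_d = 108.8
Terminal payoffs (K − S): max(-25.5, 0) = 0, max(25.25, 0) = 25.25
Node 0 (S = 145): V_0 = 1/1.08·[0.9429·0.0000 + 0.0571·25.2500] = 1.3360

$1.34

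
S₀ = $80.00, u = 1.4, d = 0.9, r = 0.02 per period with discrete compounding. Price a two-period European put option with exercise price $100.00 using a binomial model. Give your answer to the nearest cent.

Risk-neutral probability p = (1 + 0.02 − 0.9)/(1.4 − 0.9) = 0.1200/0.5000 = 0.2400
Terminal stock prices: S_uu = 156.8, S_ud = 100.8, S_dd = 64.8
Terminal payoffs (K − S): max(-56.8, 0) = 0, max(-0.8, 0) = 0, max(35.2, 0) = 35.2
Node u (S = 112): V_u = 1/1.02·[0.2400·0.0000 + 0.7600·0.0000] = 0.0000
Node d (S = 72): V_d = 1/1.02·[0.2400·0.0000 + 0.7600·35.2000] = 26.2275
Node 0 (S = 80): V_0 = 1/1.02·[0.2400·0.0000 + 0.7600·26.2275] = 19.5420

$19.54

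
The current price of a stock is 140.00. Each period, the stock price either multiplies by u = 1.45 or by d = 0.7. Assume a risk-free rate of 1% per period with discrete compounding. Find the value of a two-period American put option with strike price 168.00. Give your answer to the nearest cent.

46.82

Risk-neutral probability p = (1 + 0.01 − 0.7)/(1.45 − 0.7) = 0.3100/0.7500 = 0.4133
Terminal stock prices: S_uu = 294.4, S_ud = 142.1, S_dd = 68.6
Terminal payoffs (K − S): max(-126.4, 0) = 0, max(25.9, 0) = 25.9, max(99.4, 0) = 99.4
Node u (S = 203): continuation = 1/1.01·[0.4133·0.0000 + 0.5867·25.9000] = 15.0442; exercise value = 0.0000 ≤ continuation, so V_u = 15.0442
Node d (S = 98): continuation = 1/1.01·[0.4133·25.9000 + 0.5867·99.4000] = 68.3366; exercise value = 70.0000 > continuation, so V_d = 70.0000 (exercise)
Node 0 (S = 140): continuation = 1/1.01·[0.4133·15.0442 + 0.5867·70.0000] = 46.8168; exercise value = 28.0000 ≤ continuation, so V_0 = 46.8168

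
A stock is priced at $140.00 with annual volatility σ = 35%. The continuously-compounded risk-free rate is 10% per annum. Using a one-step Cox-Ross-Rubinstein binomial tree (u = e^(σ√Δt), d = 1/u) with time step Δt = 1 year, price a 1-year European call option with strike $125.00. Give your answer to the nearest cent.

CRR parameters: u = e^(σ√Δt) = e^(0.35·√1) = 1.4191, d = 1/u = 0.7047
Per-period rate: rΔt = 0.1·1 = 0.1, so R = e^0.1 = 1.1052
Risk-neutral probability p = (e^0.1 − 0.7047)/(1.4191 − 0.7047) = 0.4005/0.7144 = 0.5606
Terminal stock prices: S_u = 198.7, S_d = 98.66
Terminal payoffs (S − K): max(73.67, 0) = 73.67, max(-26.34, 0) = 0
Node 0 (S = 140): V_0 = e^(−0.1)·[0.5606·73.6695 + 0.4394·0.0000] = 37.3691

$37.37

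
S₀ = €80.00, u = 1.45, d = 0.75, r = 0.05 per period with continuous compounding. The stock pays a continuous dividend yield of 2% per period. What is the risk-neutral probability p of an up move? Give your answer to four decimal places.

Per-period risk-free factor R = e^0.05 = 1.0513; dividend-adjusted growth = e^(0.05−0.02) = 1.0305.
Risk-neutral probability p = (1.0305 − 0.75)/(1.45 − 0.75) = 0.2805/0.7000 = 0.4006

p = 0.4006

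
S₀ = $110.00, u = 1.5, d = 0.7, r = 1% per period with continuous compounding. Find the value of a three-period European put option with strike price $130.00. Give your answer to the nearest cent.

$41.37

Risk-neutral probability p = (e^0.01 − 0.7)/(1.5 − 0.7) = 0.3101/0.8000 = 0.3876
Terminal stock prices: S_uuu = 371.2, S_uud = 173.2, S_udd = 80.85, S_ddd = 37.73
Terminal payoffs (K − S): max(-241.2, 0) = 0, max(-43.25, 0) = 0, max(49.15, 0) = 49.15, max(92.27, 0) = 92.27
Node uu (S = 247.5): V_uu = e^(−0.01)·[0.3876·0.0000 + 0.6124·0.0000] = 0.0000
Node ud (S = 115.5): V_ud = e^(−0.01)·[0.3876·0.0000 + 0.6124·49.1500] = 29.8018
Node dd (S = 53.9): V_dd = e^(−0.01)·[0.3876·49.1500 + 0.6124·92.2700] = 74.8065
Node u (S = 165): V_u = e^(−0.01)·[0.3876·0.0000 + 0.6124·29.8018] = 18.0701
Node d (S = 77): V_d = e^(−0.01)·[0.3876·29.8018 + 0.6124·74.8065] = 56.7936
Node 0 (S = 110): V_0 = e^(−0.01)·[0.3876·18.0701 + 0.6124·56.7936] = 41.3700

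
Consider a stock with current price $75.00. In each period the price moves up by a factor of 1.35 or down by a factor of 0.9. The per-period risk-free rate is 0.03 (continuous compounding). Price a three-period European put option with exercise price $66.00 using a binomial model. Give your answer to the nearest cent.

Risk-neutral probability p = (e^0.03 − 0.9)/(1.35 − 0.9) = 0.1305/0.4500 = 0.2899
Terminal stock prices: S_uuu = 184.5, S_uud = 123, S_udd = 82.01, S_ddd = 54.68
Terminal payoffs (K − S): max(-118.5, 0) = 0, max(-57.02, 0) = 0, max(-16.01, 0) = 0, max(11.32, 0) = 11.32
Node uu (S = 136.7): V_uu = e^(−0.03)·[0.2899·0.0000 + 0.7101·0.0000] = 0.0000
Node ud (S = 91.12): V_ud = e^(−0.03)·[0.2899·0.0000 + 0.7101·0.0000] = 0.0000
Node dd (S = 60.75): V_dd = e^(−0.03)·[0.2899·0.0000 + 0.7101·11.3250] = 7.8042
Node u (S = 101.2): V_u = e^(−0.03)·[0.2899·0.0000 + 0.7101·0.0000] = 0.0000
Node d (S = 67.5): V_d = e^(−0.03)·[0.2899·0.0000 + 0.7101·7.8042] = 5.3780
Node 0 (S = 75): V_0 = e^(−0.03)·[0.2899·0.0000 + 0.7101·5.3780] = 3.7061

$3.71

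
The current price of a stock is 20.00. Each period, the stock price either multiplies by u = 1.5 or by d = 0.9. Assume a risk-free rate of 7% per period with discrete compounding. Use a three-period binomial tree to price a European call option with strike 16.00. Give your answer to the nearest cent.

Risk-neutral probability p = (1 + 0.07 − 0.9)/(1.5 − 0.9) = 0.1700/0.6000 = 0.2833
Terminal stock prices: S_uuu = 67.5, S_uud = 40.5, S_udd = 24.3, S_ddd = 14.58
Terminal payoffs (S − K): max(51.5, 0) = 51.5, max(24.5, 0) = 24.5, max(8.3, 0) = 8.3, max(-1.42, 0) = 0
Node uu (S = 45): V_uu = 1/1.07·[0.2833·51.5000 + 0.7167·24.5000] = 30.0467
Node ud (S = 27): V_ud = 1/1.07·[0.2833·24.5000 + 0.7167·8.3000] = 12.0467
Node dd (S = 16.2): V_dd = 1/1.07·[0.2833·8.3000 + 0.7167·0.0000] = 2.1978
Node u (S = 30): V_u = 1/1.07·[0.2833·30.0467 + 0.7167·12.0467] = 16.0250
Node d (S = 18): V_d = 1/1.07·[0.2833·12.0467 + 0.7167·2.1978] = 4.6620
Node 0 (S = 20): V_0 = 1/1.07·[0.2833·16.0250 + 0.7167·4.6620] = 7.3659

7.37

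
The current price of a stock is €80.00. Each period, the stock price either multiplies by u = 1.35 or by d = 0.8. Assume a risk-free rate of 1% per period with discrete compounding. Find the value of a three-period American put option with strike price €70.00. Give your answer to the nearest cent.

Risk-neutral probability p = (1 + 0.01 − 0.8)/(1.35 − 0.8) = 0.2100/0.5500 = 0.3818
Terminal stock prices: S_uuu = 196.8, S_uud = 116.6, S_udd = 69.12, S_ddd = 40.96
Terminal payoffs (K − S): max(-126.8, 0) = 0, max(-46.64, 0) = 0, max(0.88, 0) = 0.88, max(29.04, 0) = 29.04
Node uu (S = 145.8): continuation = 1/1.01·[0.3818·0.0000 + 0.6182·0.0000] = 0.0000; exercise value = 0.0000 ≤ continuation, so V_uu = 0.0000
Node ud (S = 86.4): continuation = 1/1.01·[0.3818·0.0000 + 0.6182·0.8800] = 0.5386; exercise value = 0.0000 ≤ continuation, so V_ud = 0.5386
Node dd (S = 51.2): continuation = 1/1.01·[0.3818·0.8800 + 0.6182·29.0400] = 18.1069; exercise value = 18.8000 > continuation, so V_dd = 18.8000 (exercise)
Node u (S = 108): continuation = 1/1.01·[0.3818·0.0000 + 0.6182·0.5386] = 0.3297; exercise value = 0.0000 ≤ continuation, so V_u = 0.3297
Node d (S = 64): continuation = 1/1.01·[0.3818·0.5386 + 0.6182·18.8000] = 11.7104; exercise value = 6.0000 ≤ continuation, so V_d = 11.7104
Node 0 (S = 80): continuation = 1/1.01·[0.3818·0.3297 + 0.6182·11.7104] = 7.2921; exercise value = 0.0000 ≤ continuation, so V_0 = 7.2921

€7.29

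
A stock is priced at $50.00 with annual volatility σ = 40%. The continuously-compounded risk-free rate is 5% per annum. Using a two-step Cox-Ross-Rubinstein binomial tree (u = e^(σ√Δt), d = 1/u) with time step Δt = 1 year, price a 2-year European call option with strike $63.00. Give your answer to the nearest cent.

$9.39

CRR parameters: u = e^(σ√Δt) = e^(0.4·√1) = 1.4918, d = 1/u = 0.6703
Per-period rate: rΔt = 0.05·1 = 0.05, so R = e^0.05 = 1.0513
Risk-neutral probability p = (e^0.05 − 0.6703)/(1.4918 − 0.6703) = 0.3810/0.8215 = 0.4637
Terminal stock prices: S_uu = 111.3, S_ud = 50, S_dd = 22.47
Terminal payoffs (S − K): max(48.28, 0) = 48.28, max(-13, 0) = 0, max(-40.53, 0) = 0
Node u (S = 74.59): V_u = e^(−0.05)·[0.4637·48.2770 + 0.5363·0.0000] = 21.2954
Node d (S = 33.52): V_d = e^(−0.05)·[0.4637·0.0000 + 0.5363·0.0000] = 0.0000
Node 0 (S = 50): V_0 = e^(−0.05)·[0.4637·21.2954 + 0.5363·0.0000] = 9.3935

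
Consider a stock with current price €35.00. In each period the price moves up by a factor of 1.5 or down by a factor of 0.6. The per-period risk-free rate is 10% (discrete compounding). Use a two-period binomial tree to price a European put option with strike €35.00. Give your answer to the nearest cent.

Risk-neutral probability p = (1 + 0.1 − 0.6)/(1.5 − 0.6) = 0.5000/0.9000 = 0.5556
Terminal stock prices: S_uu = 78.75, S_ud = 31.5, S_dd = 12.6
Terminal payoffs (K − S): max(-43.75, 0) = 0, max(3.5, 0) = 3.5, max(22.4, 0) = 22.4
Node u (S = 52.5): V_u = 1/1.1·[0.5556·0.0000 + 0.4444·3.5000] = 1.4141
Node d (S = 21): V_d = 1/1.1·[0.5556·3.5000 + 0.4444·22.4000] = 10.8182
Node 0 (S = 35): V_0 = 1/1.1·[0.5556·1.4141 + 0.4444·10.8182] = 5.0852

€5.09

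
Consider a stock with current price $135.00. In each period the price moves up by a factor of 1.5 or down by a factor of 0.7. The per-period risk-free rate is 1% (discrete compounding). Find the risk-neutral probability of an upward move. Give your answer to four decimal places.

Risk-neutral probability p = (1 + 0.01 − 0.7)/(1.5 − 0.7) = 0.3100/0.8000 = 0.3875

p = 0.3875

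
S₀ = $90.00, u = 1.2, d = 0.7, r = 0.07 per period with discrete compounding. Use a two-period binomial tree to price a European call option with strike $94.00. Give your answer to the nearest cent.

Risk-neutral probability p = (1 + 0.07 − 0.7)/(1.2 − 0.7) = 0.3700/0.5000 = 0.7400
Terminal stock prices: S_uu = 129.6, S_ud = 75.6, S_dd = 44.1
Terminal payoffs (S − K): max(35.6, 0) = 35.6, max(-18.4, 0) = 0, max(-49.9, 0) = 0
Node u (S = 108): V_u = 1/1.07·[0.7400·35.6000 + 0.2600·0.0000] = 24.6206
Node d (S = 63): V_d = 1/1.07·[0.7400·0.0000 + 0.2600·0.0000] = 0.0000
Node 0 (S = 90): V_0 = 1/1.07·[0.7400·24.6206 + 0.2600·0.0000] = 17.0273

$17.03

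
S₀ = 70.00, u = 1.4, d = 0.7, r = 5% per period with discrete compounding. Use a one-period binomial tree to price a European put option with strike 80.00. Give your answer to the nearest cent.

14.76

Risk-neutral probability p = (1 + 0.05 − 0.7)/(1.4 − 0.7) = 0.3500/0.7000 = 0.5000
Terminal stock prices: S_u = 98, S_d = 49
Terminal payoffs (K − S): max(-18, 0) = 0, max(31, 0) = 31
Node 0 (S = 70): V_0 = 1/1.05·[0.5000·0.0000 + 0.5000·31.0000] = 14.7619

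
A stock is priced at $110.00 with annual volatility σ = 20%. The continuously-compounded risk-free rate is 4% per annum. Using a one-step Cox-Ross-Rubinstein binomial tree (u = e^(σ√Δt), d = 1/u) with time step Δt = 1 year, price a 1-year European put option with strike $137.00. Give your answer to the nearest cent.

$21.63

CRR parameters: u = e^(σ√Δt) = e^(0.2·√1) = 1.2214, d = 1/u = 0.8187
Per-period rate: rΔt = 0.04·1 = 0.04, so R = e^0.04 = 1.0408
Risk-neutral probability p = (e^0.04 − 0.8187)/(1.2214 − 0.8187) = 0.2221/0.4027 = 0.5515
Terminal stock prices: S_u = 134.4, S_d = 90.06
Terminal payoffs (K − S): max(2.646, 0) = 2.646, max(46.94, 0) = 46.94
Node 0 (S = 110): V_0 = e^(−0.04)·[0.5515·2.6457 + 0.4485·46.9396] = 21.6282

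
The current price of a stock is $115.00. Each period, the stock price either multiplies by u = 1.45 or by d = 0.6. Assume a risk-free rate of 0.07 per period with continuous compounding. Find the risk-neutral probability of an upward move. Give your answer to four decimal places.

p = 0.5559

Risk-neutral probability p = (e^0.07 − 0.6)/(1.45 − 0.6) = 0.4725/0.8500 = 0.5559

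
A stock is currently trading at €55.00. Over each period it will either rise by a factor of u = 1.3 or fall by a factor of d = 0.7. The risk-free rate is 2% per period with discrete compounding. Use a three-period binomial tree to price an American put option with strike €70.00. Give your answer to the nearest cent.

€19.80

Risk-neutral probability p = (1 + 0.02 − 0.7)/(1.3 − 0.7) = 0.3200/0.6000 = 0.5333
Terminal stock prices: S_uuu = 120.8, S_uud = 65.06, S_udd = 35.03, S_ddd = 18.86
Terminal payoffs (K − S): max(-50.84, 0) = 0, max(4.935, 0) = 4.935, max(34.97, 0) = 34.97, max(51.14, 0) = 51.14
Node uu (S = 92.95): continuation = 1/1.02·[0.5333·0.0000 + 0.4667·4.9350] = 2.2578; exercise value = 0.0000 ≤ continuation, so V_uu = 2.2578
Node ud (S = 50.05): continuation = 1/1.02·[0.5333·4.9350 + 0.4667·34.9650] = 18.5775; exercise value = 19.9500 > continuation, so V_ud = 19.9500 (exercise)
Node dd (S = 26.95): continuation = 1/1.02·[0.5333·34.9650 + 0.4667·51.1350] = 41.6775; exercise value = 43.0500 > continuation, so V_dd = 43.0500 (exercise)
Node u (S = 71.5): continuation = 1/1.02·[0.5333·2.2578 + 0.4667·19.9500] = 10.3080; exercise value = 0.0000 ≤ continuation, so V_u = 10.3080
Node d (S = 38.5): continuation = 1/1.02·[0.5333·19.9500 + 0.4667·43.0500] = 30.1275; exercise value = 31.5000 > continuation, so V_d = 31.5000 (exercise)
Node 0 (S = 55): continuation = 1/1.02·[0.5333·10.3080 + 0.4667·31.5000] = 19.8016; exercise value = 15.0000 ≤ continuation, so V_0 = 19.8016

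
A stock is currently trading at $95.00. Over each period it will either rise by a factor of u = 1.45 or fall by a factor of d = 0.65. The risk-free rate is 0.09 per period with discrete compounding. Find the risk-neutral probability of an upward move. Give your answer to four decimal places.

Risk-neutral probability p = (1 + 0.09 − 0.65)/(1.45 − 0.65) = 0.4400/0.8000 = 0.5500

p = 0.5500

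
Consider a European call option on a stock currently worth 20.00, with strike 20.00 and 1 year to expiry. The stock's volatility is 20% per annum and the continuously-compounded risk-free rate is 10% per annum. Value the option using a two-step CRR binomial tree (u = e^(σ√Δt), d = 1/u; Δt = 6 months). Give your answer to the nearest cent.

2.46

CRR parameters: u = e^(σ√Δt) = e^(0.2·√0.5) = 1.1519, d = 1/u = 0.8681
Per-period rate: rΔt = 0.1·0.5 = 0.05, so R = e^0.05 = 1.0513
Risk-neutral probability p = (e^0.05 − 0.8681)/(1.1519 − 0.8681) = 0.1831/0.2838 = 0.6454
Terminal stock prices: S_uu = 26.54, S_ud = 20, S_dd = 15.07
Terminal payoffs (S − K): max(6.538, 0) = 6.538, max(0, 0) = 0, max(-4.927, 0) = 0
Node u (S = 23.04): V_u = e^(−0.05)·[0.6454·6.5379 + 0.3546·0.0000] = 4.0136
Node d (S = 17.36): V_d = e^(−0.05)·[0.6454·0.0000 + 0.3546·0.0000] = 0.0000
Node 0 (S = 20): V_0 = e^(−0.05)·[0.6454·4.0136 + 0.3546·0.0000] = 2.4639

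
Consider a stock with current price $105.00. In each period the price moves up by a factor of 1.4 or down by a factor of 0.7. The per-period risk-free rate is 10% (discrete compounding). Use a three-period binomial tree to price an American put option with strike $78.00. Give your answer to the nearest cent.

Risk-neutral probability p = (1 + 0.1 − 0.7)/(1.4 − 0.7) = 0.4000/0.7000 = 0.5714
Terminal stock prices: S_uuu = 288.1, S_uud = 144.1, S_udd = 72.03, S_ddd = 36.01
Terminal payoffs (K − S): max(-210.1, 0) = 0, max(-66.06, 0) = 0, max(5.97, 0) = 5.97, max(41.99, 0) = 41.99
Node uu (S = 205.8): continuation = 1/1.1·[0.5714·0.0000 + 0.4286·0.0000] = 0.0000; exercise value = 0.0000 ≤ continuation, so V_uu = 0.0000
Node ud (S = 102.9): continuation = 1/1.1·[0.5714·0.0000 + 0.4286·5.9700] = 2.3260; exercise value = 0.0000 ≤ continuation, so V_ud = 2.3260
Node dd (S = 51.45): continuation = 1/1.1·[0.5714·5.9700 + 0.4286·41.9850] = 19.4591; exercise value = 26.5500 > continuation, so V_dd = 26.5500 (exercise)
Node u (S = 147): continuation = 1/1.1·[0.5714·0.0000 + 0.4286·2.3260] = 0.9062; exercise value = 0.0000 ≤ continuation, so V_u = 0.9062
Node d (S = 73.5): continuation = 1/1.1·[0.5714·2.3260 + 0.4286·26.5500] = 11.5525; exercise value = 4.5000 ≤ continuation, so V_d = 11.5525
Node 0 (S = 105): continuation = 1/1.1·[0.5714·0.9062 + 0.4286·11.5525] = 4.9717; exercise value = 0.0000 ≤ continuation, so V_0 = 4.9717

$4.97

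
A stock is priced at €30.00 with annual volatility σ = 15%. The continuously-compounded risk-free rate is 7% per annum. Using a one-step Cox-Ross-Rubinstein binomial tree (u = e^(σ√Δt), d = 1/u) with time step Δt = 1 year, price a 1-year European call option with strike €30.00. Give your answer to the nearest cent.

€3.18

CRR parameters: u = e^(σ√Δt) = e^(0.15·√1) = 1.1618, d = 1/u = 0.8607
Per-period rate: rΔt = 0.07·1 = 0.07, so R = e^0.07 = 1.0725
Risk-neutral probability p = (e^0.07 − 0.8607)/(1.1618 − 0.8607) = 0.2118/0.3011 = 0.7034
Terminal stock prices: S_u = 34.86, S_d = 25.82
Terminal payoffs (S − K): max(4.855, 0) = 4.855, max(-4.179, 0) = 0
Node 0 (S = 30): V_0 = e^(−0.07)·[0.7034·4.8550 + 0.2966·0.0000] = 3.1840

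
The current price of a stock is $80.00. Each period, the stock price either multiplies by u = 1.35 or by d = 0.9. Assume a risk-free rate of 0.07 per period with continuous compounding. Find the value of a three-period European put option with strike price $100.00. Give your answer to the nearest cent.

$12.36

Risk-neutral probability p = (e^0.07 − 0.9)/(1.35 − 0.9) = 0.1725/0.4500 = 0.3834
Terminal stock prices: S_uuu = 196.8, S_uud = 131.2, S_udd = 87.48, S_ddd = 58.32
Terminal payoffs (K − S): max(-96.83, 0) = 0, max(-31.22, 0) = 0, max(12.52, 0) = 12.52, max(41.68, 0) = 41.68
Node uu (S = 145.8): V_uu = e^(−0.07)·[0.3834·0.0000 + 0.6166·0.0000] = 0.0000
Node ud (S = 97.2): V_ud = e^(−0.07)·[0.3834·0.0000 + 0.6166·12.5200] = 7.1985
Node dd (S = 64.8): V_dd = e^(−0.07)·[0.3834·12.5200 + 0.6166·41.6800] = 28.4394
Node u (S = 108): V_u = e^(−0.07)·[0.3834·0.0000 + 0.6166·7.1985] = 4.1388
Node d (S = 72): V_d = e^(−0.07)·[0.3834·7.1985 + 0.6166·28.4394] = 18.9245
Node 0 (S = 80): V_0 = e^(−0.07)·[0.3834·4.1388 + 0.6166·18.9245] = 12.3602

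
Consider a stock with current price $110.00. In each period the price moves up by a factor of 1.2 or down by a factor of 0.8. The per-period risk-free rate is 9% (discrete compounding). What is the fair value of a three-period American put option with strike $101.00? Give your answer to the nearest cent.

$3.98

Risk-neutral probability p = (1 + 0.09 − 0.8)/(1.2 − 0.8) = 0.2900/0.4000 = 0.7250
Terminal stock prices: S_uuu = 190.1, S_uud = 126.7, S_udd = 84.48, S_ddd = 56.32
Terminal payoffs (K − S): max(-89.08, 0) = 0, max(-25.72, 0) = 0, max(16.52, 0) = 16.52, max(44.68, 0) = 44.68
Node uu (S = 158.4): continuation = 1/1.09·[0.7250·0.0000 + 0.2750·0.0000] = 0.0000; exercise value = 0.0000 ≤ continuation, so V_uu = 0.0000
Node ud (S = 105.6): continuation = 1/1.09·[0.7250·0.0000 + 0.2750·16.5200] = 4.1679; exercise value = 0.0000 ≤ continuation, so V_ud = 4.1679
Node dd (S = 70.4): continuation = 1/1.09·[0.7250·16.5200 + 0.2750·44.6800] = 22.2606; exercise value = 30.6000 > continuation, so V_dd = 30.6000 (exercise)
Node u (S = 132): continuation = 1/1.09·[0.7250·0.0000 + 0.2750·4.1679] = 1.0515; exercise value = 0.0000 ≤ continuation, so V_u = 1.0515
Node d (S = 88): continuation = 1/1.09·[0.7250·4.1679 + 0.2750·30.6000] = 10.4924; exercise value = 13.0000 > continuation, so V_d = 13.0000 (exercise)
Node 0 (S = 110): continuation = 1/1.09·[0.7250·1.0515 + 0.2750·13.0000] = 3.9792; exercise value = 0.0000 ≤ continuation, so V_0 = 3.9792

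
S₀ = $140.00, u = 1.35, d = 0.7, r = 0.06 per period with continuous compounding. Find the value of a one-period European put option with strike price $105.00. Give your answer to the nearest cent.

Risk-neutral probability p = (e^0.06 − 0.7)/(1.35 − 0.7) = 0.3618/0.6500 = 0.5567
Terminal stock prices: S_u = 189, S_d = 98
Terminal payoffs (K − S): max(-84, 0) = 0, max(7, 0) = 7
Node 0 (S = 140): V_0 = e^(−0.06)·[0.5567·0.0000 + 0.4433·7.0000] = 2.9226

$2.92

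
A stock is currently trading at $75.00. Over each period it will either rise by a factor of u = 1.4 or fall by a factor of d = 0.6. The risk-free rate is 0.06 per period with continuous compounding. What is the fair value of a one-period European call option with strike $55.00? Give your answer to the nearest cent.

Risk-neutral probability p = (e^0.06 − 0.6)/(1.4 − 0.6) = 0.4618/0.8000 = 0.5773
Terminal stock prices: S_u = 105, S_d = 45
Terminal payoffs (S − K): max(50, 0) = 50, max(-10, 0) = 0
Node 0 (S = 75): V_0 = e^(−0.06)·[0.5773·50.0000 + 0.4227·0.0000] = 27.1838

$27.18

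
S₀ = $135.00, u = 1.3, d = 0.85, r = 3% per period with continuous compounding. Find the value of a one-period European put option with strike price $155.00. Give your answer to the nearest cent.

Risk-neutral probability p = (e^0.03 − 0.85)/(1.3 − 0.85) = 0.1805/0.4500 = 0.4010
Terminal stock prices: S_u = 175.5, S_d = 114.8
Terminal payoffs (K − S): max(-20.5, 0) = 0, max(40.25, 0) = 40.25
Node 0 (S = 135): V_0 = e^(−0.03)·[0.4010·0.0000 + 0.5990·40.2500] = 23.3968

$23.40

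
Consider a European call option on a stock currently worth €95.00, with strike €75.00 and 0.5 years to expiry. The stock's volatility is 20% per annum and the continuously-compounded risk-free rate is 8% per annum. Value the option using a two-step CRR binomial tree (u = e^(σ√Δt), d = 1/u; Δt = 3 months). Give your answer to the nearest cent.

€22.94

CRR parameters: u = e^(σ√Δt) = e^(0.2·√0.25) = 1.1052, d = 1/u = 0.9048
Per-period rate: rΔt = 0.08·0.25 = 0.02, so R = e^0.02 = 1.0202
Risk-neutral probability p = (e^0.02 − 0.9048)/(1.1052 − 0.9048) = 0.1154/0.2003 = 0.5759
Terminal stock prices: S_uu = 116, S_ud = 95, S_dd = 77.78
Terminal payoffs (S − K): max(41.03, 0) = 41.03, max(20, 0) = 20, max(2.779, 0) = 2.779
Node u (S = 105): V_u = e^(−0.02)·[0.5759·41.0333 + 0.4241·20.0000] = 31.4763
Node d (S = 85.96): V_d = e^(−0.02)·[0.5759·20.0000 + 0.4241·2.7794] = 12.4447
Node 0 (S = 95): V_0 = e^(−0.02)·[0.5759·31.4763 + 0.4241·12.4447] = 22.9408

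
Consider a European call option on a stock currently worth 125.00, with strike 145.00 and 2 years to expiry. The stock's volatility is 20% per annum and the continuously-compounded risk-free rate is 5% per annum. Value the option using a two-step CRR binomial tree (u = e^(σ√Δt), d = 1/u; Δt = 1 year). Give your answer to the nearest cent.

12.52

CRR parameters: u = e^(σ√Δt) = e^(0.2·√1) = 1.2214, d = 1/u = 0.8187
Per-period rate: rΔt = 0.05·1 = 0.05, so R = e^0.05 = 1.0513
Risk-neutral probability p = (e^0.05 − 0.8187)/(1.2214 − 0.8187) = 0.2325/0.4027 = 0.5775
Terminal stock prices: S_uu = 186.5, S_ud = 125, S_dd = 83.79
Terminal payoffs (S − K): max(41.48, 0) = 41.48, max(-20, 0) = 0, max(-61.21, 0) = 0
Node u (S = 152.7): V_u = e^(−0.05)·[0.5775·41.4781 + 0.4225·0.0000] = 22.7851
Node d (S = 102.3): V_d = e^(−0.05)·[0.5775·0.0000 + 0.4225·0.0000] = 0.0000
Node 0 (S = 125): V_0 = e^(−0.05)·[0.5775·22.7851 + 0.4225·0.0000] = 12.5165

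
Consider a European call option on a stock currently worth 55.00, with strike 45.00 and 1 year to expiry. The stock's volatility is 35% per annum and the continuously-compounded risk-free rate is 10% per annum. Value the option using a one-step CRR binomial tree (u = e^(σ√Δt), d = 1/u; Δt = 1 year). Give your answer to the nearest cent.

CRR parameters: u = e^(σ√Δt) = e^(0.35·√1) = 1.4191, d = 1/u = 0.7047
Per-period rate: rΔt = 0.1·1 = 0.1, so R = e^0.1 = 1.1052
Risk-neutral probability p = (e^0.1 − 0.7047)/(1.4191 − 0.7047) = 0.4005/0.7144 = 0.5606
Terminal stock prices: S_u = 78.05, S_d = 38.76
Terminal payoffs (S − K): max(33.05, 0) = 33.05, max(-6.242, 0) = 0
Node 0 (S = 55): V_0 = e^(−0.1)·[0.5606·33.0487 + 0.4394·0.0000] = 16.7641

16.76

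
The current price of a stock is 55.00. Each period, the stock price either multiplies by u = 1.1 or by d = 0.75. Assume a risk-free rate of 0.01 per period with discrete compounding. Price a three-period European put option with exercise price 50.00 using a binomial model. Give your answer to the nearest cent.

2.76

Risk-neutral probability p = (1 + 0.01 − 0.75)/(1.1 − 0.75) = 0.2600/0.3500 = 0.7429
Terminal stock prices: S_uuu = 73.21, S_uud = 49.91, S_udd = 34.03, S_ddd = 23.2
Terminal payoffs (K − S): max(-23.21, 0) = 0, max(0.0875, 0) = 0.0875, max(15.97, 0) = 15.97, max(26.8, 0) = 26.8
Node uu (S = 66.55): V_uu = 1/1.01·[0.7429·0.0000 + 0.2571·0.0875] = 0.0223
Node ud (S = 45.38): V_ud = 1/1.01·[0.7429·0.0875 + 0.2571·15.9687] = 4.1300
Node dd (S = 30.94): V_dd = 1/1.01·[0.7429·15.9687 + 0.2571·26.7969] = 18.5675
Node u (S = 60.5): V_u = 1/1.01·[0.7429·0.0223 + 0.2571·4.1300] = 1.0679
Node d (S = 41.25): V_d = 1/1.01·[0.7429·4.1300 + 0.2571·18.5675] = 7.7648
Node 0 (S = 55): V_0 = 1/1.01·[0.7429·1.0679 + 0.2571·7.7648] = 2.7623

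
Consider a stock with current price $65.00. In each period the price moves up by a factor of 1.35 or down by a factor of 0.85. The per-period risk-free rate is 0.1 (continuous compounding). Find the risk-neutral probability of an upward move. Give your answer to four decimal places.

Risk-neutral probability p = (e^0.1 − 0.85)/(1.35 − 0.85) = 0.2552/0.5000 = 0.5103

p = 0.5103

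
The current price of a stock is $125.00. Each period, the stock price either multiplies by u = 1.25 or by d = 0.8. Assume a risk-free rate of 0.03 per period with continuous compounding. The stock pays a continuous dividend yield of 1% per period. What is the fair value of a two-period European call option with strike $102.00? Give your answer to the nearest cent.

$31.87

Per-period risk-free factor R = e^0.03 = 1.0305; dividend-adjusted growth = e^(0.03−0.01) = 1.0202.
Risk-neutral probability p = (1.0202 − 0.8)/(1.25 − 0.8) = 0.2202/0.4500 = 0.4893
Terminal stock prices: S_uu = 195.3, S_ud = 125, S_dd = 80
Terminal payoffs (S − K): max(93.31, 0) = 93.31, max(23, 0) = 23, max(-22, 0) = 0
Node u (S = 156.2): V_u = e^(−0.03)·[0.4893·93.3125 + 0.5107·23.0000] = 55.7098
Node d (S = 100): V_d = e^(−0.03)·[0.4893·23.0000 + 0.5107·0.0000] = 10.9221
Node 0 (S = 125): V_0 = e^(−0.03)·[0.4893·55.7098 + 0.5107·10.9221] = 31.8679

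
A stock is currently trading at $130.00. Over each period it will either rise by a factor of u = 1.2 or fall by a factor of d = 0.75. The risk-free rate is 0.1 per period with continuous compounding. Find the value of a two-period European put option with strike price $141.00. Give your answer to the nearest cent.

$9.00

Risk-neutral probability p = (e^0.1 − 0.75)/(1.2 − 0.75) = 0.3552/0.4500 = 0.7893
Terminal stock prices: S_uu = 187.2, S_ud = 117, S_dd = 73.12
Terminal payoffs (K − S): max(-46.2, 0) = 0, max(24, 0) = 24, max(67.88, 0) = 67.88
Node u (S = 156): V_u = e^(−0.1)·[0.7893·0.0000 + 0.2107·24.0000] = 4.5763
Node d (S = 97.5): V_d = e^(−0.1)·[0.7893·24.0000 + 0.2107·67.8750] = 30.0821
Node 0 (S = 130): V_0 = e^(−0.1)·[0.7893·4.5763 + 0.2107·30.0821] = 9.0042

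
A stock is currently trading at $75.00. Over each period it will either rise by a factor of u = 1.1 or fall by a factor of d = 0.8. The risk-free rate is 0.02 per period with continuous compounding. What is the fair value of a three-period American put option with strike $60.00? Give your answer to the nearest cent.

$1.52

Risk-neutral probability p = (e^0.02 − 0.8)/(1.1 − 0.8) = 0.2202/0.3000 = 0.7340
Terminal stock prices: S_uuu = 99.83, S_uud = 72.6, S_udd = 52.8, S_ddd = 38.4
Terminal payoffs (K − S): max(-39.83, 0) = 0, max(-12.6, 0) = 0, max(7.2, 0) = 7.2, max(21.6, 0) = 21.6
Node uu (S = 90.75): continuation = e^(−0.02)·[0.7340·0.0000 + 0.2660·0.0000] = 0.0000; exercise value = 0.0000 ≤ continuation, so V_uu = 0.0000
Node ud (S = 66): continuation = e^(−0.02)·[0.7340·0.0000 + 0.2660·7.2000] = 1.8772; exercise value = 0.0000 ≤ continuation, so V_ud = 1.8772
Node dd (S = 48): continuation = e^(−0.02)·[0.7340·7.2000 + 0.2660·21.6000] = 10.8119; exercise value = 12.0000 > continuation, so V_dd = 12.0000 (exercise)
Node u (S = 82.5): continuation = e^(−0.02)·[0.7340·0.0000 + 0.2660·1.8772] = 0.4895; exercise value = 0.0000 ≤ continuation, so V_u = 0.4895
Node d (S = 60): continuation = e^(−0.02)·[0.7340·1.8772 + 0.2660·12.0000] = 4.4794; exercise value = 0.0000 ≤ continuation, so V_d = 4.4794
Node 0 (S = 75): continuation = e^(−0.02)·[0.7340·0.4895 + 0.2660·4.4794] = 1.5200; exercise value = 0.0000 ≤ continuation, so V_0 = 1.5200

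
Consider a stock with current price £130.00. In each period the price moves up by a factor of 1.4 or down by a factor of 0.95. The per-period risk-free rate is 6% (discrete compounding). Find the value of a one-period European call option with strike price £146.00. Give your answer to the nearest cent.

£8.30

Risk-neutral probability p = (1 + 0.06 − 0.95)/(1.4 − 0.95) = 0.1100/0.4500 = 0.2444
Terminal stock prices: S_u = 182, S_d = 123.5
Terminal payoffs (S − K): max(36, 0) = 36, max(-22.5, 0) = 0
Node 0 (S = 130): V_0 = 1/1.06·[0.2444·36.0000 + 0.7556·0.0000] = 8.3019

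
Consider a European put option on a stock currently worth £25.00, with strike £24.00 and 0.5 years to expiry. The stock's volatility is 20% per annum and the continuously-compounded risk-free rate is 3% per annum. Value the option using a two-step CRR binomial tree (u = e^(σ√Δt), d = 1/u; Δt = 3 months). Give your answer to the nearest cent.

£0.83

CRR parameters: u = e^(σ√Δt) = e^(0.2·√0.25) = 1.1052, d = 1/u = 0.9048
Per-period rate: rΔt = 0.03·0.25 = 0.0075, so R = e^0.0075 = 1.0075
Risk-neutral probability p = (e^0.0075 − 0.9048)/(1.1052 − 0.9048) = 0.1027/0.2003 = 0.5126
Terminal stock prices: S_uu = 30.54, S_ud = 25, S_dd = 20.47
Terminal payoffs (K − S): max(-6.535, 0) = 0, max(-1, 0) = 0, max(3.532, 0) = 3.532
Node u (S = 27.63): V_u = e^(−0.0075)·[0.5126·0.0000 + 0.4874·0.0000] = 0.0000
Node d (S = 22.62): V_d = e^(−0.0075)·[0.5126·0.0000 + 0.4874·3.5317] = 1.7085
Node 0 (S = 25): V_0 = e^(−0.0075)·[0.5126·0.0000 + 0.4874·1.7085] = 0.8265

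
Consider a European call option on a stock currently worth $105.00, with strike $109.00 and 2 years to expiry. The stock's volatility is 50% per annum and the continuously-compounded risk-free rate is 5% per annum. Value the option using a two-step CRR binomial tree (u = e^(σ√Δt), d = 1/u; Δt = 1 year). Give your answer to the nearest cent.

$29.07

CRR parameters: u = e^(σ√Δt) = e^(0.5·√1) = 1.6487, d = 1/u = 0.6065
Per-period rate: rΔt = 0.05·1 = 0.05, so R = e^0.05 = 1.0513
Risk-neutral probability p = (e^0.05 − 0.6065)/(1.6487 − 0.6065) = 0.4447/1.0422 = 0.4267
Terminal stock prices: S_uu = 285.4, S_ud = 105, S_dd = 38.63
Terminal payoffs (S − K): max(176.4, 0) = 176.4, max(-4, 0) = 0, max(-70.37, 0) = 0
Node u (S = 173.1): V_u = e^(−0.05)·[0.4267·176.4196 + 0.5733·0.0000] = 71.6129
Node d (S = 63.69): V_d = e^(−0.05)·[0.4267·0.0000 + 0.5733·0.0000] = 0.0000
Node 0 (S = 105): V_0 = e^(−0.05)·[0.4267·71.6129 + 0.5733·0.0000] = 29.0694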